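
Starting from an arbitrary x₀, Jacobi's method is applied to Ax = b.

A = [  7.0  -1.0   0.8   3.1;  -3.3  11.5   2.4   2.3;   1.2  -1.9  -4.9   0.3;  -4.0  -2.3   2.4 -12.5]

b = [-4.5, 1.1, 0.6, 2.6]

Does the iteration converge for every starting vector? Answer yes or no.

A = D + L + U where D = diag(7, 11.5, -4.9, -12.5).
Jacobi: T = -D⁻¹(L+U), T[3,1] = -(-2.3)/(-12.5) = -0.1840; T[3,3] = 0.
  T[0,:] = [+0.0000, +0.1429, -0.1143, -0.4429]
  T[1,:] = [+0.2870, +0.0000, -0.2087, -0.2000]
  T[2,:] = [+0.2449, -0.3878, +0.0000, +0.0612]
  T[3,:] = [-0.3200, -0.1840, +0.1920, +0.0000]
|λ(T)| sorted: 0.5812, 0.4248, 0.2160, 0.0596.
ρ(T) = max|λ| = 0.5812; 0.5812 < 1, so it converges for any x₀.

yes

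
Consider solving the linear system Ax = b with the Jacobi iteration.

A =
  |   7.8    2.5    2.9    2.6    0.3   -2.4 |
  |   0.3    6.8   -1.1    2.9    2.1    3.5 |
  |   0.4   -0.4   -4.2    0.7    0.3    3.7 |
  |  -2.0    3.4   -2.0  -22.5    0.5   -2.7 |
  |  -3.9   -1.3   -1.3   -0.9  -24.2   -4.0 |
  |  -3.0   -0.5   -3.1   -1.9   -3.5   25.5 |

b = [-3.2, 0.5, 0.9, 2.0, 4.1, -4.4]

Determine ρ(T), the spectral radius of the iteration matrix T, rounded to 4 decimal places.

0.4331

Let D = diag(7.8, 6.8, -4.2, -22.5, -24.2, 25.5); L, U the strict triangles.
Jacobi T = -D⁻¹(L+U): T[4,1] = -(-1.3)/(-24.2) = -0.0537; T[4,4] = 0.
  T[0,:] = [+0.0000, -0.3205, -0.3718, -0.3333, -0.0385, +0.3077]
  T[1,:] = [-0.0441, +0.0000, +0.1618, -0.4265, -0.3088, -0.5147]
  T[2,:] = [+0.0952, -0.0952, +0.0000, +0.1667, +0.0714, +0.8810]
  T[3,:] = [-0.0889, +0.1511, -0.0889, +0.0000, +0.0222, -0.1200]
  T[4,:] = [-0.1612, -0.0537, -0.0537, -0.0372, +0.0000, -0.1653]
  T[5,:] = [+0.1176, +0.0196, +0.1216, +0.0745, +0.1373, +0.0000]
|λ(T)| sorted: 0.4331, 0.3586, 0.3586, 0.2468, 0.2468, 0.1687.
ρ(T) = max|λ| = 0.4331; 0.4331 < 1, so it converges for any x₀.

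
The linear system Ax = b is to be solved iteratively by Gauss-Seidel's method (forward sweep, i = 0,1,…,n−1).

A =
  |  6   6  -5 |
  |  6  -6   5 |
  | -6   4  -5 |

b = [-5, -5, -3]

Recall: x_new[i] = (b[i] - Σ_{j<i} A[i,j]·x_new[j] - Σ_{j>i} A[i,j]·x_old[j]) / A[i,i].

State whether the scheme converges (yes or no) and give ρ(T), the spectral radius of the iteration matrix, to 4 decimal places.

no, ρ = 1.3874

Write A = D+L+U with D = diag(6, -6, -5).
T_GS = -(D+L)⁻¹U: row 0 first, T[0,2] = -(-5)/(6) = +0.8333; later rows by forward substitution.
  T[0,:] = [+0.0000 -1.0000 +0.8333]
  T[1,:] = [+0.0000 -1.0000 +1.6667]
  T[2,:] = [+0.0000 +0.4000 +0.3333]
|eigenvalues of T|: 1.3874, 0.7208, 0.0000.
ρ(T) = max|λ| = 1.3874; 1.3874 > 1 ⇒ diverges.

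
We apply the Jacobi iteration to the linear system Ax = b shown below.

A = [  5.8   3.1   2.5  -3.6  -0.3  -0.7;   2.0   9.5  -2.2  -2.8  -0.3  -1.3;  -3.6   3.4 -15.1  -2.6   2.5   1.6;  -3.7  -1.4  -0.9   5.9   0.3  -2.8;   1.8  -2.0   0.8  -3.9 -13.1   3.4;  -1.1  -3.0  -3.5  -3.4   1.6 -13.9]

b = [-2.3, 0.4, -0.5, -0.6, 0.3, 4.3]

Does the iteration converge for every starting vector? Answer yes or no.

yes

Diagonal D = diag(5.8, 9.5, -15.1, 5.9, -13.1, -13.9); L, U strict lower/upper.
Jacobi: T = -D⁻¹(L+U), T[4,3] = -(-3.9)/(-13.1) = -0.2977; T[4,4] = 0.
  T[0,:] = [+0.0000, -0.5345, -0.4310, +0.6207, +0.0517, +0.1207]
  T[1,:] = [-0.2105, +0.0000, +0.2316, +0.2947, +0.0316, +0.1368]
  T[2,:] = [-0.2384, +0.2252, +0.0000, -0.1722, +0.1656, +0.1060]
  T[3,:] = [+0.6271, +0.2373, +0.1525, +0.0000, -0.0508, +0.4746]
  T[4,:] = [+0.1374, -0.1527, +0.0611, -0.2977, +0.0000, +0.2595]
  T[5,:] = [-0.0791, -0.2158, -0.2518, -0.2446, +0.1151, +0.0000]
|eigenvalues of T|: 0.8780, 0.7398, 0.4824, 0.4824, 0.2899, 0.0342.
spectral radius ρ = 0.8780; 0.8780 < 1 ⇒ converges.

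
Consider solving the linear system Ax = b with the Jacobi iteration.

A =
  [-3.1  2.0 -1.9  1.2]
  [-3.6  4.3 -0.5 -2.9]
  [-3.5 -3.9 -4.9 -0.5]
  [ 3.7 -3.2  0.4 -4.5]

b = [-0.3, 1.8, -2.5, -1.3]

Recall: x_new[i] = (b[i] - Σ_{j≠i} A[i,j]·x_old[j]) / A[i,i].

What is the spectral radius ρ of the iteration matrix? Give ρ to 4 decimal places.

Write A = D+L+U with D = diag(-3.1, 4.3, -4.9, -4.5).
T_J = -D⁻¹(L+U): T[2,1] = -(-3.9)/(-4.9) = -0.7959; T[2,2] = 0.
  T[0,:] = [+0.0000  +0.6452  -0.6129  +0.3871]
  T[1,:] = [+0.8372  +0.0000  +0.1163  +0.6744]
  T[2,:] = [-0.7143  -0.7959  +0.0000  -0.1020]
  T[3,:] = [+0.8222  -0.7111  +0.0889  +0.0000]
|roots of det(T-λI)|: 1.1921, 0.8717, 0.6533, 0.6533.
ρ(T) = max|λ| = 1.1921; 1.1921 > 1: divergent.

1.1921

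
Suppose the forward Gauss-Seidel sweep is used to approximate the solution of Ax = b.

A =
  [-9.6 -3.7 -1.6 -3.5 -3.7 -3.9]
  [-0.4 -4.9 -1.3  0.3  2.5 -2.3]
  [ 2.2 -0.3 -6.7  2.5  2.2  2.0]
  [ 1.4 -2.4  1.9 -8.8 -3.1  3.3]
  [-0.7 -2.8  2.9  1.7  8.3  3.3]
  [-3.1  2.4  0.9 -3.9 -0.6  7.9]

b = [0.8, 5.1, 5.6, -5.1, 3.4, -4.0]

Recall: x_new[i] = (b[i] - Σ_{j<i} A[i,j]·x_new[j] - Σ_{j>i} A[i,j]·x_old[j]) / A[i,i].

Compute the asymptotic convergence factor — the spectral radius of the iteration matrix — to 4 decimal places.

A = D + L + U where D = diag(-9.6, -4.9, -6.7, -8.8, 8.3, 7.9).
Gauss-Seidel: T = -(D+L)⁻¹U, row 0 first, T[0,3] = -(-3.5)/(-9.6) = -0.3646; later rows by forward substitution.
  T[0,:] = [+0.0000 -0.3854 -0.1667 -0.3646 -0.3854 -0.4062]
  T[1,:] = [+0.0000 +0.0315 -0.2517 +0.0910 +0.5417 -0.4362]
  T[2,:] = [+0.0000 -0.1280 -0.0435 +0.2493 +0.1775 +0.1846]
  T[3,:] = [+0.0000 -0.0975 +0.0327 -0.0290 -0.5230 +0.4692]
  T[4,:] = [+0.0000 +0.0428 -0.0905 -0.0812 +0.1953 -0.7396]
  T[5,:] = [+0.0000 -0.1911 +0.0253 -0.2196 -0.5794 +0.1275]
moduli |λ_i(T)| = 0.8886, 0.3864, 0.3864, 0.1257, 0.1257, 0.0000.
spectral radius ρ = 0.8886; 0.8886 < 1, so it converges for any x₀.

0.8886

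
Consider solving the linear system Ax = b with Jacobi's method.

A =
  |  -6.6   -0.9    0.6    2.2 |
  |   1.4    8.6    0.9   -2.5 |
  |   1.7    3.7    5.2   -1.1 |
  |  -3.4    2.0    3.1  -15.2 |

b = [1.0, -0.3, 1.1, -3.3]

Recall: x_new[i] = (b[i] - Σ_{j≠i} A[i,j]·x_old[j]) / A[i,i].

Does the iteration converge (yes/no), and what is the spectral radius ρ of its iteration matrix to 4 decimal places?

Split A = D + L + U, D = diag(-6.6, 8.6, 5.2, -15.2).
Jacobi T = -D⁻¹(L+U): T[0,1] = -(-0.9)/(-6.6) = -0.1364; T[0,0] = 0.
  T[0,:] = [+0.0000, -0.1364, +0.0909, +0.3333]
  T[1,:] = [-0.1628, +0.0000, -0.1047, +0.2907]
  T[2,:] = [-0.3269, -0.7115, +0.0000, +0.2115]
  T[3,:] = [-0.2237, +0.1316, +0.2039, +0.0000]
moduli |λ_i(T)| = 0.5223, 0.3640, 0.3640, 0.3015.
ρ(T) = max|λ| = 0.5223; 0.5223 < 1: convergent.

yes, ρ = 0.5223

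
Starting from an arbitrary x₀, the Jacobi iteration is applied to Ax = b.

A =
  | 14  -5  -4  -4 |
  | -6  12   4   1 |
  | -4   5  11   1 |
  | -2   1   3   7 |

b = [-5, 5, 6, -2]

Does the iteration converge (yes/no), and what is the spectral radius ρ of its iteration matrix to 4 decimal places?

yes, ρ = 0.9094

A = D + L + U where D = diag(14, 12, 11, 7).
T_J = -D⁻¹(L+U): T[0,2] = -(-4)/(14) = +0.2857; T[0,0] = 0.
  T[0,:] = [+0.0000  +0.3571  +0.2857  +0.2857]
  T[1,:] = [+0.5000  +0.0000  -0.3333  -0.0833]
  T[2,:] = [+0.3636  -0.4545  +0.0000  -0.0909]
  T[3,:] = [+0.2857  -0.1429  -0.4286  +0.0000]
eigenvalue magnitudes: 0.9094, 0.4941, 0.2354, 0.2354.
spectral radius ρ = 0.9094; 0.9094 < 1: convergent.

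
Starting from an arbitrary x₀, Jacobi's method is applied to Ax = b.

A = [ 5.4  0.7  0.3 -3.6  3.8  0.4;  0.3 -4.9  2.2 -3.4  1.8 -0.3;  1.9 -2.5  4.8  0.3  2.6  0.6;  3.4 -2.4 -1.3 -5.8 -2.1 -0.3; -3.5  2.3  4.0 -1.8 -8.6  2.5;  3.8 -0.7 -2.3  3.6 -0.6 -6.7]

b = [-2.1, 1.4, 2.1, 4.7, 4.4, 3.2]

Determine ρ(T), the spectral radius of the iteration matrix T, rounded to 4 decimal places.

1.2527

Let D = diag(5.4, -4.9, 4.8, -5.8, -8.6, -6.7); L, U the strict triangles.
Jacobi T = -D⁻¹(L+U): T[0,1] = -(0.7)/(5.4) = -0.1296; T[0,0] = 0.
  T[0,:] = [+0.0000 -0.1296 -0.0556 +0.6667 -0.7037 -0.0741]
  T[1,:] = [+0.0612 +0.0000 +0.4490 -0.6939 +0.3673 -0.0612]
  T[2,:] = [-0.3958 +0.5208 +0.0000 -0.0625 -0.5417 -0.1250]
  T[3,:] = [+0.5862 -0.4138 -0.2241 +0.0000 -0.3621 -0.0517]
  T[4,:] = [-0.4070 +0.2674 +0.4651 -0.2093 +0.0000 +0.2907]
  T[5,:] = [+0.5672 -0.1045 -0.3433 +0.5373 -0.0896 +0.0000]
|λ(T)| sorted: 1.2527, 0.7116, 0.5113, 0.5113, 0.3672, 0.3672.
spectral radius ρ = 1.2527; 1.2527 > 1, so it fails to converge.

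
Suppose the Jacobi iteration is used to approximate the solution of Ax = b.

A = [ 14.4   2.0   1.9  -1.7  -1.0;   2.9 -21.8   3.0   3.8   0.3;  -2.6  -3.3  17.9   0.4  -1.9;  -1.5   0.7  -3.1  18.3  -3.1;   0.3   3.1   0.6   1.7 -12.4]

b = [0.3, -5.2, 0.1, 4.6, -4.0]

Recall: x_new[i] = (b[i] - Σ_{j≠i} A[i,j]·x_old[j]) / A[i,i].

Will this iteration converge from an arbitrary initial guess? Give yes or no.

yes

Split A = D + L + U, D = diag(14.4, -21.8, 17.9, 18.3, -12.4).
T_J = -D⁻¹(L+U): T[0,3] = -(-1.7)/(14.4) = +0.1181; T[0,0] = 0.
  T[0,:] = [+0.0000, -0.1389, -0.1319, +0.1181, +0.0694]
  T[1,:] = [+0.1330, +0.0000, +0.1376, +0.1743, +0.0138]
  T[2,:] = [+0.1453, +0.1844, +0.0000, -0.0223, +0.1061]
  T[3,:] = [+0.0820, -0.0383, +0.1694, +0.0000, +0.1694]
  T[4,:] = [+0.0242, +0.2500, +0.0484, +0.1371, +0.0000]
|λ(T)| sorted: 0.3174, 0.2324, 0.2324, 0.1620, 0.1620.
ρ = 0.3174; 0.3174 < 1 ⇒ converges.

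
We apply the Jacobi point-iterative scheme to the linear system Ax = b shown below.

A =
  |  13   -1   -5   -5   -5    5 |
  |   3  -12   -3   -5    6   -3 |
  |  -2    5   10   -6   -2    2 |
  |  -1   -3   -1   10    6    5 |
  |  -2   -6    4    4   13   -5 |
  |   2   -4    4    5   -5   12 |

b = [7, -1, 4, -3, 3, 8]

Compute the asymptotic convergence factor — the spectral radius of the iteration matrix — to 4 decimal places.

1.1907

Let D = diag(13, -12, 10, 10, 13, 12); L, U the strict triangles.
T_J = -D⁻¹(L+U): T[4,1] = -(-6)/(13) = +0.4615; T[4,4] = 0.
  T[0,:] = [+0.0000, +0.0769, +0.3846, +0.3846, +0.3846, -0.3846]
  T[1,:] = [+0.2500, +0.0000, -0.2500, -0.4167, +0.5000, -0.2500]
  T[2,:] = [+0.2000, -0.5000, +0.0000, +0.6000, +0.2000, -0.2000]
  T[3,:] = [+0.1000, +0.3000, +0.1000, +0.0000, -0.6000, -0.5000]
  T[4,:] = [+0.1538, +0.4615, -0.3077, -0.3077, +0.0000, +0.3846]
  T[5,:] = [-0.1667, +0.3333, -0.3333, -0.4167, +0.4167, +0.0000]
|λ(T)| sorted: 1.1907, 0.5816, 0.5816, 0.4985, 0.4985, 0.4730.
ρ(T) = max|λ| = 1.1907; 1.1907 > 1: divergent.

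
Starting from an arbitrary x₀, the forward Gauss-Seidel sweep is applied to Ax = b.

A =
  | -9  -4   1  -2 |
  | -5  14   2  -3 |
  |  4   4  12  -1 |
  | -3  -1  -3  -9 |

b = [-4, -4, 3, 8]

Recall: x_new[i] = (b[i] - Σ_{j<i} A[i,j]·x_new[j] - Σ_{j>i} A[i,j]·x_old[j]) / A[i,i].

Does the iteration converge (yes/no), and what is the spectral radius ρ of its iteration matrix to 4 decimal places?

Let D = diag(-9, 14, 12, -9); L, U the strict triangles.
T_GS = -(D+L)⁻¹U: row 0 first, T[0,2] = -(1)/(-9) = +0.1111; later rows by forward substitution.
  T[0,:] = [+0.0000 -0.4444 +0.1111 -0.2222]
  T[1,:] = [+0.0000 -0.1587 -0.1032 +0.1349]
  T[2,:] = [+0.0000 +0.2011 -0.0026 +0.1124]
  T[3,:] = [+0.0000 +0.0988 -0.0247 +0.0216]
|eigenvalues of T|: 0.1626, 0.1041, 0.1041, 0.0000.
ρ = 0.1626; 0.1626 < 1, so it converges for any x₀.

yes, ρ = 0.1626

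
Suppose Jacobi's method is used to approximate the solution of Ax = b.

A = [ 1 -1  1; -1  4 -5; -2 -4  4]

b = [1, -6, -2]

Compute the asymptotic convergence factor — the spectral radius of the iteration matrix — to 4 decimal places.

A = D + L + U where D = diag(1, 4, 4).
Jacobi: T = -D⁻¹(L+U), T[0,2] = -(1)/(1) = -1.0000; T[0,0] = 0.
  T[0,:] = [+0.0000, +1.0000, -1.0000]
  T[1,:] = [+0.2500, +0.0000, +1.2500]
  T[2,:] = [+0.5000, +1.0000, +0.0000]
|roots of det(T-λI)|: 1.1514, 0.6514, 0.5000.
spectral radius ρ = 1.1514; 1.1514 > 1, so it fails to converge.

1.1514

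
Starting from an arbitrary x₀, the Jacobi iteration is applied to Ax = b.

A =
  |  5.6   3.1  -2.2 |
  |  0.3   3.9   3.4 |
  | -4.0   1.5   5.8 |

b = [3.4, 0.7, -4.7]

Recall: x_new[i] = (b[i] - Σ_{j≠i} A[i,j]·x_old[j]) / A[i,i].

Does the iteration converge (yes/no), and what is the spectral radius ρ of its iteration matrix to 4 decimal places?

Diagonal D = diag(5.6, 3.9, 5.8); L, U strict lower/upper.
T_J = -D⁻¹(L+U): T[1,2] = -(3.4)/(3.9) = -0.8718; T[1,1] = 0.
  T[0,:] = [+0.0000 -0.5536 +0.3929]
  T[1,:] = [-0.0769 +0.0000 -0.8718]
  T[2,:] = [+0.6897 -0.2586 +0.0000]
|roots of det(T-λI)|: 0.9478, 0.5995, 0.5995.
ρ = 0.9478; 0.9478 < 1 ⇒ converges.

yes, ρ = 0.9478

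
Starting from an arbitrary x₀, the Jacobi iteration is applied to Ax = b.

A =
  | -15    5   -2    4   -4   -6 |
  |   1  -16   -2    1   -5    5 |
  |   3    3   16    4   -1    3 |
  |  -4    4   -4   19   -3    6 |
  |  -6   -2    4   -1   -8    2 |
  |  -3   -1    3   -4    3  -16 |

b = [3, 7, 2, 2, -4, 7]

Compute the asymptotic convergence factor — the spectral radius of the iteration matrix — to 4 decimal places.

0.8299

Split A = D + L + U, D = diag(-15, -16, 16, 19, -8, -16).
Jacobi: T = -D⁻¹(L+U), T[3,2] = -(-4)/(19) = +0.2105; T[3,3] = 0.
  T[0,:] = [+0.0000  +0.3333  -0.1333  +0.2667  -0.2667  -0.4000]
  T[1,:] = [+0.0625  +0.0000  -0.1250  +0.0625  -0.3125  +0.3125]
  T[2,:] = [-0.1875  -0.1875  +0.0000  -0.2500  +0.0625  -0.1875]
  T[3,:] = [+0.2105  -0.2105  +0.2105  +0.0000  +0.1579  -0.3158]
  T[4,:] = [-0.7500  -0.2500  +0.5000  -0.1250  +0.0000  +0.2500]
  T[5,:] = [-0.1875  -0.0625  +0.1875  -0.2500  +0.1875  +0.0000]
|eigenvalues of T|: 0.8299, 0.4869, 0.4869, 0.2705, 0.2524, 0.2524.
ρ(T) = max|λ| = 0.8299; 0.8299 < 1 ⇒ converges.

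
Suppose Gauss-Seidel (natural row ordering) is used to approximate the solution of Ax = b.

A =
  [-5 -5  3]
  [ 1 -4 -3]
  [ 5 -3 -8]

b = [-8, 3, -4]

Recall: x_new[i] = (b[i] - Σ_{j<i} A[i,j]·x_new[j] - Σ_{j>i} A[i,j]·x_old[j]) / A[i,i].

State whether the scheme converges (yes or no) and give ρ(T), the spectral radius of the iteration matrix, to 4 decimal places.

yes, ρ = 0.8817

Split A = D + L + U, D = diag(-5, -4, -8).
T_GS = -(D+L)⁻¹U: row 0 first, T[0,2] = -(3)/(-5) = +0.6000; later rows by forward substitution.
  T[0,:] = [+0.0000, -1.0000, +0.6000]
  T[1,:] = [+0.0000, -0.2500, -0.6000]
  T[2,:] = [+0.0000, -0.5312, +0.6000]
|λ(T)| sorted: 0.8817, 0.5317, 0.0000.
ρ = 0.8817; 0.8817 < 1: convergent.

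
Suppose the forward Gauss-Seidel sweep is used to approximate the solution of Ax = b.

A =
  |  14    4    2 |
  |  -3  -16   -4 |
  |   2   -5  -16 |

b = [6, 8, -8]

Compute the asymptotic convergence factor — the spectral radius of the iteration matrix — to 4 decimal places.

0.1609

Diagonal D = diag(14, -16, -16); L, U strict lower/upper.
GS T = -(D+L)⁻¹U: row 0 first, T[0,2] = -(2)/(14) = -0.1429; later rows by forward substitution.
  T[0,:] = [+0.0000, -0.2857, -0.1429]
  T[1,:] = [+0.0000, +0.0536, -0.2232]
  T[2,:] = [+0.0000, -0.0525, +0.0519]
|eigenvalues of T|: 0.1609, 0.0555, 0.0000.
spectral radius ρ = 0.1609; 0.1609 < 1 ⇒ converges.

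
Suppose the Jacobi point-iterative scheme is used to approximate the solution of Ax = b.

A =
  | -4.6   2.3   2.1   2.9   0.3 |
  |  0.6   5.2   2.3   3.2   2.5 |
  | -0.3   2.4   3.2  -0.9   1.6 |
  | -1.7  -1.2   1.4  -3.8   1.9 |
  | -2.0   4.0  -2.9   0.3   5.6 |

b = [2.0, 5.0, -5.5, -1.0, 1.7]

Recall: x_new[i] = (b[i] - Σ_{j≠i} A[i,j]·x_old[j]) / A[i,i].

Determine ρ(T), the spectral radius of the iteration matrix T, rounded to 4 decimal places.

1.1232

Split A = D + L + U, D = diag(-4.6, 5.2, 3.2, -3.8, 5.6).
T_J = -D⁻¹(L+U): T[0,3] = -(2.9)/(-4.6) = +0.6304; T[0,0] = 0.
  T[0,:] = [+0.0000, +0.5000, +0.4565, +0.6304, +0.0652]
  T[1,:] = [-0.1154, +0.0000, -0.4423, -0.6154, -0.4808]
  T[2,:] = [+0.0938, -0.7500, +0.0000, +0.2812, -0.5000]
  T[3,:] = [-0.4474, -0.3158, +0.3684, +0.0000, +0.5000]
  T[4,:] = [+0.3571, -0.7143, +0.5179, -0.0536, +0.0000]
|λ(T)| sorted: 1.1232, 0.7530, 0.7530, 0.5359, 0.5359.
ρ = 1.1232; 1.1232 > 1, so it fails to converge.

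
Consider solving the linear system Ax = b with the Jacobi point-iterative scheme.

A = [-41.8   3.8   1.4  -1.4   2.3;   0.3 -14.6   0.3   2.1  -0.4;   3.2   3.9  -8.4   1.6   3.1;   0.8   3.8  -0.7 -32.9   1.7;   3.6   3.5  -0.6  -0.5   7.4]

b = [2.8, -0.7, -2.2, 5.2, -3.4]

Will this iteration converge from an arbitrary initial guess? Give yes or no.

Let D = diag(-41.8, -14.6, -8.4, -32.9, 7.4); L, U the strict triangles.
Jacobi T = -D⁻¹(L+U): T[3,2] = -(-0.7)/(-32.9) = -0.0213; T[3,3] = 0.
  T[0,:] = [+0.0000, +0.0909, +0.0335, -0.0335, +0.0550]
  T[1,:] = [+0.0205, +0.0000, +0.0205, +0.1438, -0.0274]
  T[2,:] = [+0.3810, +0.4643, +0.0000, +0.1905, +0.3690]
  T[3,:] = [+0.0243, +0.1155, -0.0213, +0.0000, +0.0517]
  T[4,:] = [-0.4865, -0.4730, +0.0811, +0.0676, +0.0000]
|λ(T)| sorted: 0.2724, 0.2030, 0.2030, 0.1256, 0.0890.
spectral radius ρ = 0.2724; 0.2724 < 1, so it converges for any x₀.

yes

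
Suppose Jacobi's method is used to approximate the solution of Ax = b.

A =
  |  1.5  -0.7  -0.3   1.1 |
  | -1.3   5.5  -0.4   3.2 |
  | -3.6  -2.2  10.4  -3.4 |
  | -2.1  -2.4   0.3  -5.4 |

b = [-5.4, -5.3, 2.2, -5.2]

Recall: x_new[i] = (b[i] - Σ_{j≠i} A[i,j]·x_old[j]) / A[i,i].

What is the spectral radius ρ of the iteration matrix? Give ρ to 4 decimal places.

Diagonal D = diag(1.5, 5.5, 10.4, -5.4); L, U strict lower/upper.
T_J = -D⁻¹(L+U): T[2,0] = -(-3.6)/(10.4) = +0.3462; T[2,2] = 0.
  T[0,:] = [+0.0000 +0.4667 +0.2000 -0.7333]
  T[1,:] = [+0.2364 +0.0000 +0.0727 -0.5818]
  T[2,:] = [+0.3462 +0.2115 +0.0000 +0.3269]
  T[3,:] = [-0.3889 -0.4444 +0.0556 +0.0000]
moduli |λ_i(T)| = 0.9409, 0.7055, 0.3446, 0.1091.
spectral radius ρ = 0.9409; 0.9409 < 1, so it converges for any x₀.

0.9409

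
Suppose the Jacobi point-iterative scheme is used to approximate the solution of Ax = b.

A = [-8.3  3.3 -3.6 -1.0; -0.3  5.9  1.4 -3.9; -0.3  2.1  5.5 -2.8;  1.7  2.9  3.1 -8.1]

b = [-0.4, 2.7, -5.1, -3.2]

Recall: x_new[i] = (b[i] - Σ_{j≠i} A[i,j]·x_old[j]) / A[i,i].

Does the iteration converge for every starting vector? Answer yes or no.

Write A = D+L+U with D = diag(-8.3, 5.9, 5.5, -8.1).
T_J = -D⁻¹(L+U): T[1,2] = -(1.4)/(5.9) = -0.2373; T[1,1] = 0.
  T[0,:] = [+0.0000 +0.3976 -0.4337 -0.1205]
  T[1,:] = [+0.0508 +0.0000 -0.2373 +0.6610]
  T[2,:] = [+0.0545 -0.3818 +0.0000 +0.5091]
  T[3,:] = [+0.2099 +0.3580 +0.3827 +0.0000]
|eigenvalues of T|: 0.8262, 0.5667, 0.2055, 0.2055.
spectral radius ρ = 0.8262; 0.8262 < 1: convergent.

yes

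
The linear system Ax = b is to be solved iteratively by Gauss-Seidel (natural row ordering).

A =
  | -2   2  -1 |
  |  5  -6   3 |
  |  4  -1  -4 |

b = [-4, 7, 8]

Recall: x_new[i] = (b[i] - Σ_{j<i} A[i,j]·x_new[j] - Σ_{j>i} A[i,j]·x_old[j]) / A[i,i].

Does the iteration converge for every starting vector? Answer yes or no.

Split A = D + L + U, D = diag(-2, -6, -4).
T_GS = -(D+L)⁻¹U: row 0 first, T[0,1] = -(2)/(-2) = +1.0000; later rows by forward substitution.
  T[0,:] = [+0.0000 +1.0000 -0.5000]
  T[1,:] = [+0.0000 +0.8333 +0.0833]
  T[2,:] = [+0.0000 +0.7917 -0.5208]
moduli |λ_i(T)| = 0.8804, 0.5679, 0.0000.
ρ(T) = max|λ| = 0.8804; 0.8804 < 1, so it converges for any x₀.

yes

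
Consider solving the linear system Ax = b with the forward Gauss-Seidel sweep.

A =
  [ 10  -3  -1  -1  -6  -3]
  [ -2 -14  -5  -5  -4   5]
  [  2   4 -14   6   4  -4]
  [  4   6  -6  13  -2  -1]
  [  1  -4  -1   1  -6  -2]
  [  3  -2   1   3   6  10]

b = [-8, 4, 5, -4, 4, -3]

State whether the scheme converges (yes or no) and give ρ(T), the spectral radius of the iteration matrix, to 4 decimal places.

Split A = D + L + U, D = diag(10, -14, -14, 13, -6, 10).
Gauss-Seidel: T = -(D+L)⁻¹U, row 0 first, T[0,2] = -(-1)/(10) = +0.1000; later rows by forward substitution.
  T[0,:] = [+0.0000 +0.3000 +0.1000 +0.1000 +0.6000 +0.3000]
  T[1,:] = [+0.0000 -0.0429 -0.3714 -0.3714 -0.3714 +0.3143]
  T[2,:] = [+0.0000 +0.0306 -0.0918 +0.3367 +0.2653 -0.1531]
  T[3,:] = [+0.0000 -0.0584 +0.0983 +0.2961 +0.2631 -0.2311]
  T[4,:] = [+0.0000 +0.0637 +0.2960 +0.2575 +0.3473 -0.5059]
  T[5,:] = [+0.0000 -0.1224 -0.3022 -0.3813 -0.5681 +0.3610]
|roots of det(T-λI)|: 1.1681, 0.1966, 0.1966, 0.1563, 0.1001, 0.0000.
spectral radius ρ = 1.1681; 1.1681 > 1: divergent.

no, ρ = 1.1681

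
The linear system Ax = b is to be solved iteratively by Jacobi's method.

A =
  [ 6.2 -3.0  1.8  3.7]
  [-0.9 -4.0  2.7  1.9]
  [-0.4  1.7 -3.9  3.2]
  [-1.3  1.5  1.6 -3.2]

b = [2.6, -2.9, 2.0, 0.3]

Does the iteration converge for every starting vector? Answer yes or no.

no

Diagonal D = diag(6.2, -4, -3.9, -3.2); L, U strict lower/upper.
Jacobi: T = -D⁻¹(L+U), T[2,3] = -(3.2)/(-3.9) = +0.8205; T[2,2] = 0.
  T[0,:] = [+0.0000, +0.4839, -0.2903, -0.5968]
  T[1,:] = [-0.2250, +0.0000, +0.6750, +0.4750]
  T[2,:] = [-0.1026, +0.4359, +0.0000, +0.8205]
  T[3,:] = [-0.4062, +0.4688, +0.5000, +0.0000]
eigenvalue magnitudes: 1.1966, 0.6855, 0.6855, 0.0992.
ρ(T) = max|λ| = 1.1966; 1.1966 > 1: divergent.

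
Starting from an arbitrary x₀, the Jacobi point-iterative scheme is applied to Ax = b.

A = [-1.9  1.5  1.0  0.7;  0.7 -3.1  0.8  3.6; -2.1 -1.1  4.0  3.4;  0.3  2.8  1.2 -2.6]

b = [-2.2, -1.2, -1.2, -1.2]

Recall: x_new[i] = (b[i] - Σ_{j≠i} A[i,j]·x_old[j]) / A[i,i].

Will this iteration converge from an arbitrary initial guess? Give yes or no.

A = D + L + U where D = diag(-1.9, -3.1, 4, -2.6).
T_J = -D⁻¹(L+U): T[2,3] = -(3.4)/(4) = -0.8500; T[2,2] = 0.
  T[0,:] = [+0.0000 +0.7895 +0.5263 +0.3684]
  T[1,:] = [+0.2258 +0.0000 +0.2581 +1.1613]
  T[2,:] = [+0.5250 +0.2750 +0.0000 -0.8500]
  T[3,:] = [+0.1154 +1.0769 +0.4615 +0.0000]
eigenvalue magnitudes: 1.2600, 1.0264, 0.4204, 0.1868.
spectral radius ρ = 1.2600; 1.2600 > 1: divergent.

no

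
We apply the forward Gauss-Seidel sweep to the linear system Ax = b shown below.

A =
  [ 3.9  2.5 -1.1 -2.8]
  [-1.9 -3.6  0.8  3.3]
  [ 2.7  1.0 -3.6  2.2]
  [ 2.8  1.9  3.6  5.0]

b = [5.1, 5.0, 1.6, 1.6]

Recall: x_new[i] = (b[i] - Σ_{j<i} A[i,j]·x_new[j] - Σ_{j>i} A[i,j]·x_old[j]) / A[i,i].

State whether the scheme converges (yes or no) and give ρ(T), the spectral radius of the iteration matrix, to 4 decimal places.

no, ρ = 1.3734

Let D = diag(3.9, -3.6, -3.6, 5); L, U the strict triangles.
T_GS = -(D+L)⁻¹U: row 0 first, T[0,3] = -(-2.8)/(3.9) = +0.7179; later rows by forward substitution.
  T[0,:] = [+0.0000  -0.6410  +0.2821  +0.7179]
  T[1,:] = [+0.0000  +0.3383  +0.0734  +0.5377]
  T[2,:] = [+0.0000  -0.3868  +0.2319  +1.2989]
  T[3,:] = [+0.0000  +0.5089  -0.3528  -1.5416]
moduli |λ_i(T)| = 1.3734, 0.4765, 0.0745, 0.0000.
ρ = 1.3734; 1.3734 > 1: divergent.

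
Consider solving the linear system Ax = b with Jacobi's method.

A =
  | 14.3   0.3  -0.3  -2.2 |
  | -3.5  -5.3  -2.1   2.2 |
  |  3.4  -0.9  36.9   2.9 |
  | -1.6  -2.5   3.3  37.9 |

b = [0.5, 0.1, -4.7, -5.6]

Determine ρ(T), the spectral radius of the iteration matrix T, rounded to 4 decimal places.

0.2697

Split A = D + L + U, D = diag(14.3, -5.3, 36.9, 37.9).
T_J = -D⁻¹(L+U): T[2,1] = -(-0.9)/(36.9) = +0.0244; T[2,2] = 0.
  T[0,:] = [+0.0000, -0.0210, +0.0210, +0.1538]
  T[1,:] = [-0.6604, +0.0000, -0.3962, +0.4151]
  T[2,:] = [-0.0921, +0.0244, +0.0000, -0.0786]
  T[3,:] = [+0.0422, +0.0660, -0.0871, +0.0000]
moduli |λ_i(T)| = 0.2697, 0.1705, 0.1133, 0.1133.
ρ(T) = max|λ| = 0.2697; 0.2697 < 1, so it converges for any x₀.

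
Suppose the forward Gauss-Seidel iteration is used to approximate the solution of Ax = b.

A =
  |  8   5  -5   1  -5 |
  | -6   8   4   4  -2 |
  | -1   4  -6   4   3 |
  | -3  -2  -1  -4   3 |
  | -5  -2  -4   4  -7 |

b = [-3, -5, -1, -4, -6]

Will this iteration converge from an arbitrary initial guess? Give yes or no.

no

Diagonal D = diag(8, 8, -6, -4, -7); L, U strict lower/upper.
T_GS = -(D+L)⁻¹U: row 0 first, T[0,1] = -(5)/(8) = -0.6250; later rows by forward substitution.
  T[0,:] = [+0.0000 -0.6250 +0.6250 -0.1250 +0.6250]
  T[1,:] = [+0.0000 -0.4688 -0.0312 -0.5938 +0.7188]
  T[2,:] = [+0.0000 -0.2083 -0.1250 +0.2917 +0.8750]
  T[3,:] = [+0.0000 +0.7552 -0.4219 +0.3177 -0.2969]
  T[4,:] = [+0.0000 +1.1310 -0.6071 +0.2738 -1.3214]
|λ(T)| sorted: 1.4592, 0.6379, 0.6379, 0.1880, 0.0000.
ρ(T) = max|λ| = 1.4592; 1.4592 > 1: divergent.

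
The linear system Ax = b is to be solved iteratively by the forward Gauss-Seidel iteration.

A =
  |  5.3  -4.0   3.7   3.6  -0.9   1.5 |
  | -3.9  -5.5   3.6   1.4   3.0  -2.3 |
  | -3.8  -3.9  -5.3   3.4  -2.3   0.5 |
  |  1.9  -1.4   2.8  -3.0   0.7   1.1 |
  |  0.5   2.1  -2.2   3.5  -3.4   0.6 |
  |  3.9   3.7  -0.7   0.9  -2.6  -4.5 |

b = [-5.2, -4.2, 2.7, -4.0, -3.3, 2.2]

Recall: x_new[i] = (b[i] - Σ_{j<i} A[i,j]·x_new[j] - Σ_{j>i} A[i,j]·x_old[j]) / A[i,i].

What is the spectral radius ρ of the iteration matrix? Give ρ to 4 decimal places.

Diagonal D = diag(5.3, -5.5, -5.3, -3, -3.4, -4.5); L, U strict lower/upper.
Gauss-Seidel: T = -(D+L)⁻¹U, row 0 first, T[0,5] = -(1.5)/(5.3) = -0.2830; later rows by forward substitution.
  T[0,:] = [+0.0000, +0.7547, -0.6981, -0.6792, +0.1698, -0.2830]
  T[1,:] = [+0.0000, -0.5352, +1.1496, +0.7362, +0.4250, -0.2175]
  T[2,:] = [+0.0000, -0.1473, -0.3454, +0.5868, -0.8685, +0.4573]
  T[3,:] = [+0.0000, +0.5902, -1.3010, -0.2261, -0.6681, +0.7157]
  T[4,:] = [+0.0000, +0.4834, -0.5084, -0.2576, +0.1618, +0.4414]
  T[5,:] = [+0.0000, +0.0758, +0.4274, +0.0290, +0.4047, -0.6071]
|eigenvalues of T|: 1.1887, 0.8489, 0.4065, 0.1660, 0.1660, 0.0000.
ρ(T) = max|λ| = 1.1887; 1.1887 > 1 ⇒ diverges.

1.1887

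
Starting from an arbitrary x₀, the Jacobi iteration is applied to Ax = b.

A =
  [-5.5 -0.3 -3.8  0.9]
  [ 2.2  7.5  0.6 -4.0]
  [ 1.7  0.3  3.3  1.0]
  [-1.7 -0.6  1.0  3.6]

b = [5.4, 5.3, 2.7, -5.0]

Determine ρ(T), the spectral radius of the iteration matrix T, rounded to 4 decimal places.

0.8361

Split A = D + L + U, D = diag(-5.5, 7.5, 3.3, 3.6).
Jacobi: T = -D⁻¹(L+U), T[0,1] = -(-0.3)/(-5.5) = -0.0545; T[0,0] = 0.
  T[0,:] = [+0.0000 -0.0545 -0.6909 +0.1636]
  T[1,:] = [-0.2933 +0.0000 -0.0800 +0.5333]
  T[2,:] = [-0.5152 -0.0909 +0.0000 -0.3030]
  T[3,:] = [+0.4722 +0.1667 -0.2778 +0.0000]
|eigenvalues of T|: 0.8361, 0.6237, 0.3787, 0.1663.
ρ = 0.8361; 0.8361 < 1 ⇒ converges.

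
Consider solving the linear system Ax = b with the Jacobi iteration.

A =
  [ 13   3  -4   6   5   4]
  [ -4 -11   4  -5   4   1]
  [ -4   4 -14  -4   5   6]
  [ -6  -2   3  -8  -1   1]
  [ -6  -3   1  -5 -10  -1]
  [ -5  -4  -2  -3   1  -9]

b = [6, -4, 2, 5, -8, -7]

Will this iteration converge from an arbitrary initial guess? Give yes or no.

no

Diagonal D = diag(13, -11, -14, -8, -10, -9); L, U strict lower/upper.
T_J = -D⁻¹(L+U): T[5,4] = -(1)/(-9) = +0.1111; T[5,5] = 0.
  T[0,:] = [+0.0000 -0.2308 +0.3077 -0.4615 -0.3846 -0.3077]
  T[1,:] = [-0.3636 +0.0000 +0.3636 -0.4545 +0.3636 +0.0909]
  T[2,:] = [-0.2857 +0.2857 +0.0000 -0.2857 +0.3571 +0.4286]
  T[3,:] = [-0.7500 -0.2500 +0.3750 +0.0000 -0.1250 +0.1250]
  T[4,:] = [-0.6000 -0.3000 +0.1000 -0.5000 +0.0000 -0.1000]
  T[5,:] = [-0.5556 -0.4444 -0.2222 -0.3333 +0.1111 +0.0000]
moduli |λ_i(T)| = 1.1480, 0.6610, 0.6345, 0.6345, 0.2108, 0.1587.
spectral radius ρ = 1.1480; 1.1480 > 1, so it fails to converge.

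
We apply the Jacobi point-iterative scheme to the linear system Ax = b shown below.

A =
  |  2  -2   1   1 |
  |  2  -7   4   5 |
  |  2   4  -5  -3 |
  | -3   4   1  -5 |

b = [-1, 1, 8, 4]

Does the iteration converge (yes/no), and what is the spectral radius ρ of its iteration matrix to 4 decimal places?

Write A = D+L+U with D = diag(2, -7, -5, -5).
Jacobi T = -D⁻¹(L+U): T[0,1] = -(-2)/(2) = +1.0000; T[0,0] = 0.
  T[0,:] = [+0.0000 +1.0000 -0.5000 -0.5000]
  T[1,:] = [+0.2857 +0.0000 +0.5714 +0.7143]
  T[2,:] = [+0.4000 +0.8000 +0.0000 -0.6000]
  T[3,:] = [-0.6000 +0.8000 +0.2000 +0.0000]
|λ(T)| sorted: 1.4330, 0.9417, 0.5445, 0.5445.
ρ(T) = max|λ| = 1.4330; 1.4330 > 1 ⇒ diverges.

no, ρ = 1.4330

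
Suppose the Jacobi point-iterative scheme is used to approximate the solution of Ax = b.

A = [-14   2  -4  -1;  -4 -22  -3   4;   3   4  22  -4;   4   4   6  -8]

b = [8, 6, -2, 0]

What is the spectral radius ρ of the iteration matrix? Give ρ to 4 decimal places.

0.5630

Write A = D+L+U with D = diag(-14, -22, 22, -8).
T_J = -D⁻¹(L+U): T[0,3] = -(-1)/(-14) = -0.0714; T[0,0] = 0.
  T[0,:] = [+0.0000 +0.1429 -0.2857 -0.0714]
  T[1,:] = [-0.1818 +0.0000 -0.1364 +0.1818]
  T[2,:] = [-0.1364 -0.1818 +0.0000 +0.1818]
  T[3,:] = [+0.5000 +0.5000 +0.7500 +0.0000]
moduli |λ_i(T)| = 0.5630, 0.3720, 0.1287, 0.1287.
ρ = 0.5630; 0.5630 < 1: convergent.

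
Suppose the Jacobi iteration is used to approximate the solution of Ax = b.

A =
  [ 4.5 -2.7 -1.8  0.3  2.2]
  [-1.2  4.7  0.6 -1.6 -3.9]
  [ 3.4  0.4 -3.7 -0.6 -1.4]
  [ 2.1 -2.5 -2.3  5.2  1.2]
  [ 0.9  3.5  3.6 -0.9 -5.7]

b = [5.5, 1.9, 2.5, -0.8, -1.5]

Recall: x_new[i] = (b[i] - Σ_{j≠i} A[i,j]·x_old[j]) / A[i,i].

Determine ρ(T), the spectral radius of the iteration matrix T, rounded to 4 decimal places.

1.1782

Diagonal D = diag(4.5, 4.7, -3.7, 5.2, -5.7); L, U strict lower/upper.
Jacobi T = -D⁻¹(L+U): T[4,0] = -(0.9)/(-5.7) = +0.1579; T[4,4] = 0.
  T[0,:] = [+0.0000  +0.6000  +0.4000  -0.0667  -0.4889]
  T[1,:] = [+0.2553  +0.0000  -0.1277  +0.3404  +0.8298]
  T[2,:] = [+0.9189  +0.1081  +0.0000  -0.1622  -0.3784]
  T[3,:] = [-0.4038  +0.4808  +0.4423  +0.0000  -0.2308]
  T[4,:] = [+0.1579  +0.6140  +0.6316  -0.1579  +0.0000]
eigenvalue magnitudes: 1.1782, 0.7980, 0.4612, 0.4612, 0.0496.
ρ(T) = max|λ| = 1.1782; 1.1782 > 1 ⇒ diverges.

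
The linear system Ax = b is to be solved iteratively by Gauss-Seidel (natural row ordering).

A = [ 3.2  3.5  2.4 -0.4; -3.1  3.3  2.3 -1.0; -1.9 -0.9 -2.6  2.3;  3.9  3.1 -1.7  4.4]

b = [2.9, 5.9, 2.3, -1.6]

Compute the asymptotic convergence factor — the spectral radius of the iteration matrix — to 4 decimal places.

Let D = diag(3.2, 3.3, -2.6, 4.4); L, U the strict triangles.
Gauss-Seidel: T = -(D+L)⁻¹U, row 0 first, T[0,1] = -(3.5)/(3.2) = -1.0937; later rows by forward substitution.
  T[0,:] = [+0.0000  -1.0937  -0.7500  +0.1250]
  T[1,:] = [+0.0000  -1.0275  -1.4015  +0.4205]
  T[2,:] = [+0.0000  +1.1549  +1.0332  +0.6477]
  T[3,:] = [+0.0000  +2.1396  +2.0514  -0.1568]
|roots of det(T-λI)|: 1.5151, 0.9479, 0.4162, 0.0000.
ρ = 1.5151; 1.5151 > 1: divergent.

1.5151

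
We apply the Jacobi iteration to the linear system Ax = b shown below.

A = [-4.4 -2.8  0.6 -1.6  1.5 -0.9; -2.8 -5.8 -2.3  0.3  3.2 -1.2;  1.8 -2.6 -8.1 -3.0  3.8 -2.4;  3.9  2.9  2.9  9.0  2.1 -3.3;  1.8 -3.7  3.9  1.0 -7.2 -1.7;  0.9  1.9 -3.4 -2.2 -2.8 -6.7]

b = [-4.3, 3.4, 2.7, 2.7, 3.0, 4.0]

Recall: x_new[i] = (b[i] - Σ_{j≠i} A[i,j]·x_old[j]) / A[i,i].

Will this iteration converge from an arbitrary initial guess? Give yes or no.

Write A = D+L+U with D = diag(-4.4, -5.8, -8.1, 9, -7.2, -6.7).
Jacobi T = -D⁻¹(L+U): T[2,1] = -(-2.6)/(-8.1) = -0.3210; T[2,2] = 0.
  T[0,:] = [+0.0000  -0.6364  +0.1364  -0.3636  +0.3409  -0.2045]
  T[1,:] = [-0.4828  +0.0000  -0.3966  +0.0517  +0.5517  -0.2069]
  T[2,:] = [+0.2222  -0.3210  +0.0000  -0.3704  +0.4691  -0.2963]
  T[3,:] = [-0.4333  -0.3222  -0.3222  +0.0000  -0.2333  +0.3667]
  T[4,:] = [+0.2500  -0.5139  +0.5417  +0.1389  +0.0000  -0.2361]
  T[5,:] = [+0.1343  +0.2836  -0.5075  -0.3284  -0.4179  +0.0000]
|roots of det(T-λI)|: 1.1274, 0.9134, 0.5719, 0.5719, 0.2157, 0.2157.
ρ = 1.1274; 1.1274 > 1 ⇒ diverges.

no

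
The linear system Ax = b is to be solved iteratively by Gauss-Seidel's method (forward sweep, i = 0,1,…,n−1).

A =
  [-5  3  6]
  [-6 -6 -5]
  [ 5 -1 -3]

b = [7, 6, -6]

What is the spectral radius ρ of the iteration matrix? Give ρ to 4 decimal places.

1.5348

Write A = D+L+U with D = diag(-5, -6, -3).
Gauss-Seidel: T = -(D+L)⁻¹U, row 0 first, T[0,2] = -(6)/(-5) = +1.2000; later rows by forward substitution.
  T[0,:] = [+0.0000  +0.6000  +1.2000]
  T[1,:] = [+0.0000  -0.6000  -2.0333]
  T[2,:] = [+0.0000  +1.2000  +2.6778]
moduli |λ_i(T)| = 1.5348, 0.5429, 0.0000.
ρ(T) = max|λ| = 1.5348; 1.5348 > 1: divergent.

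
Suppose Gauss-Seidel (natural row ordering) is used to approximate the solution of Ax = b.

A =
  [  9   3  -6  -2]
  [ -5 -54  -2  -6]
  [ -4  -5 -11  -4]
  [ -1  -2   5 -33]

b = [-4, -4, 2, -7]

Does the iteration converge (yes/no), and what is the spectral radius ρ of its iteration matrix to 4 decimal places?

yes, ρ = 0.2198

A = D + L + U where D = diag(9, -54, -11, -33).
GS T = -(D+L)⁻¹U: row 0 first, T[0,1] = -(3)/(9) = -0.3333; later rows by forward substitution.
  T[0,:] = [+0.0000  -0.3333  +0.6667  +0.2222]
  T[1,:] = [+0.0000  +0.0309  -0.0988  -0.1317]
  T[2,:] = [+0.0000  +0.1072  -0.1975  -0.3846]
  T[3,:] = [+0.0000  +0.0245  -0.0441  -0.0570]
moduli |λ_i(T)| = 0.2198, 0.0269, 0.0230, 0.0000.
ρ(T) = max|λ| = 0.2198; 0.2198 < 1: convergent.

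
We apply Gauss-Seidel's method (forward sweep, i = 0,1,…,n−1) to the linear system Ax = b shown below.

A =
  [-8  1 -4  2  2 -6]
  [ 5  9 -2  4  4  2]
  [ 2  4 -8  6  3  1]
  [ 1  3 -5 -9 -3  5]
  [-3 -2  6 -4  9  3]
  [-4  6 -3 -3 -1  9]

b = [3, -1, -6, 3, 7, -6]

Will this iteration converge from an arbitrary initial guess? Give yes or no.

no

Diagonal D = diag(-8, 9, -8, -9, 9, 9); L, U strict lower/upper.
Gauss-Seidel: T = -(D+L)⁻¹U, row 0 first, T[0,1] = -(1)/(-8) = +0.1250; later rows by forward substitution.
  T[0,:] = [+0.0000, +0.1250, -0.5000, +0.2500, +0.2500, -0.7500]
  T[1,:] = [+0.0000, -0.0694, +0.5000, -0.5833, -0.5833, +0.1944]
  T[2,:] = [+0.0000, -0.0035, +0.1250, +0.5208, +0.1458, +0.0347]
  T[3,:] = [+0.0000, -0.0073, +0.0417, -0.4560, -0.5810, +0.5177]
  T[4,:] = [+0.0000, +0.0253, -0.1204, -0.5962, -0.4017, -0.3332]
  T[5,:] = [+0.0000, +0.1011, -0.5134, +0.4554, +0.3103, -0.3158]
eigenvalue magnitudes: 1.1484, 0.4293, 0.3646, 0.3646, 0.0157, 0.0000.
spectral radius ρ = 1.1484; 1.1484 > 1, so it fails to converge.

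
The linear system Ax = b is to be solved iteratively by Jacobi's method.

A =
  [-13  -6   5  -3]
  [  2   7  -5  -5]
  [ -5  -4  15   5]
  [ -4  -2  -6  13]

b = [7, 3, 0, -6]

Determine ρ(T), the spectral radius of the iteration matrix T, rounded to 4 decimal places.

Let D = diag(-13, 7, 15, 13); L, U the strict triangles.
Jacobi: T = -D⁻¹(L+U), T[2,1] = -(-4)/(15) = +0.2667; T[2,2] = 0.
  T[0,:] = [+0.0000, -0.4615, +0.3846, -0.2308]
  T[1,:] = [-0.2857, +0.0000, +0.7143, +0.7143]
  T[2,:] = [+0.3333, +0.2667, +0.0000, -0.3333]
  T[3,:] = [+0.3077, +0.1538, +0.4615, +0.0000]
eigenvalue magnitudes: 0.8288, 0.5008, 0.5008, 0.1475.
ρ(T) = max|λ| = 0.8288; 0.8288 < 1, so it converges for any x₀.

0.8288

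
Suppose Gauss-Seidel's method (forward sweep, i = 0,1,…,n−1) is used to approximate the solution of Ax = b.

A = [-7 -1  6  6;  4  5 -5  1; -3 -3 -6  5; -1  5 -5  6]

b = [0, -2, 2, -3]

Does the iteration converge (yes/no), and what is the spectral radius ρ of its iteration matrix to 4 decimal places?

no, ρ = 1.3928

Split A = D + L + U, D = diag(-7, 5, -6, 6).
Gauss-Seidel: T = -(D+L)⁻¹U, row 0 first, T[0,1] = -(-1)/(-7) = -0.1429; later rows by forward substitution.
  T[0,:] = [+0.0000 -0.1429 +0.8571 +0.8571]
  T[1,:] = [+0.0000 +0.1143 +0.3143 -0.8857]
  T[2,:] = [+0.0000 +0.0143 -0.5857 +0.8476]
  T[3,:] = [+0.0000 -0.1071 -0.6071 +1.5873]
|eigenvalues of T|: 1.3928, 0.3213, 0.0443, 0.0000.
ρ(T) = max|λ| = 1.3928; 1.3928 > 1 ⇒ diverges.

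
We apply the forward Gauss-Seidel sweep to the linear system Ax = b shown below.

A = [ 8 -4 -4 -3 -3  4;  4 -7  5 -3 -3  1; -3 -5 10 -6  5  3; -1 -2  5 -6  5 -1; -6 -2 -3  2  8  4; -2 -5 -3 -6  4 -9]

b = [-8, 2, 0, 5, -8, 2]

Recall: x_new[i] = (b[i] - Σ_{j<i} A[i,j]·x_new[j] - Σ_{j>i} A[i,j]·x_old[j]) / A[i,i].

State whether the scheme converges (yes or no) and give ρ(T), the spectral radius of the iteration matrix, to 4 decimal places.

no, ρ = 1.4502

A = D + L + U where D = diag(8, -7, 10, -6, 8, -9).
GS T = -(D+L)⁻¹U: row 0 first, T[0,1] = -(-4)/(8) = +0.5000; later rows by forward substitution.
  T[0,:] = [+0.0000, +0.5000, +0.5000, +0.3750, +0.3750, -0.5000]
  T[1,:] = [+0.0000, +0.2857, +1.0000, -0.2143, -0.2143, -0.1429]
  T[2,:] = [+0.0000, +0.2929, +0.6500, +0.6054, -0.4946, -0.5214]
  T[3,:] = [+0.0000, +0.0655, +0.1250, +0.5134, +0.4301, -0.4702]
  T[4,:] = [+0.0000, +0.5399, +0.8375, +0.3263, -0.0653, -0.9887]
  T[5,:] = [+0.0000, -0.1712, -0.5944, -0.3633, -0.1151, +0.2384]
|λ(T)| sorted: 1.4502, 0.6640, 0.6640, 0.4923, 0.0630, 0.0000.
ρ = 1.4502; 1.4502 > 1: divergent.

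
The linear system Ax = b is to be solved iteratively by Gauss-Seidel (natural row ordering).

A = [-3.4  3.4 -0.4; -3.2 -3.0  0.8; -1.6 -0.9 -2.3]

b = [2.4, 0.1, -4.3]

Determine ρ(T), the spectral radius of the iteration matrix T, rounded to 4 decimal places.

0.9412

Split A = D + L + U, D = diag(-3.4, -3, -2.3).
GS T = -(D+L)⁻¹U: row 0 first, T[0,2] = -(-0.4)/(-3.4) = -0.1176; later rows by forward substitution.
  T[0,:] = [+0.0000, +1.0000, -0.1176]
  T[1,:] = [+0.0000, -1.0667, +0.3922]
  T[2,:] = [+0.0000, -0.2783, -0.0716]
moduli |λ_i(T)| = 0.9412, 0.1971, 0.0000.
ρ(T) = max|λ| = 0.9412; 0.9412 < 1: convergent.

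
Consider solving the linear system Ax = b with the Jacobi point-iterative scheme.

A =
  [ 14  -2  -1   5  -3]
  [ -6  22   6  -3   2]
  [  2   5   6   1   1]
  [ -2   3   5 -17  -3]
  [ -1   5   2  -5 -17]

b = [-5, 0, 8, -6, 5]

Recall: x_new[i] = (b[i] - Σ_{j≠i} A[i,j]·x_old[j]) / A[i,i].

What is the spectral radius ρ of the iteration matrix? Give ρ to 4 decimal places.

0.5622

Split A = D + L + U, D = diag(14, 22, 6, -17, -17).
Jacobi: T = -D⁻¹(L+U), T[4,3] = -(-5)/(-17) = -0.2941; T[4,4] = 0.
  T[0,:] = [+0.0000 +0.1429 +0.0714 -0.3571 +0.2143]
  T[1,:] = [+0.2727 +0.0000 -0.2727 +0.1364 -0.0909]
  T[2,:] = [-0.3333 -0.8333 +0.0000 -0.1667 -0.1667]
  T[3,:] = [-0.1176 +0.1765 +0.2941 +0.0000 -0.1765]
  T[4,:] = [-0.0588 +0.2941 +0.1176 -0.2941 +0.0000]
|roots of det(T-λI)|: 0.5622, 0.4112, 0.4112, 0.1922, 0.1922.
ρ(T) = max|λ| = 0.5622; 0.5622 < 1: convergent.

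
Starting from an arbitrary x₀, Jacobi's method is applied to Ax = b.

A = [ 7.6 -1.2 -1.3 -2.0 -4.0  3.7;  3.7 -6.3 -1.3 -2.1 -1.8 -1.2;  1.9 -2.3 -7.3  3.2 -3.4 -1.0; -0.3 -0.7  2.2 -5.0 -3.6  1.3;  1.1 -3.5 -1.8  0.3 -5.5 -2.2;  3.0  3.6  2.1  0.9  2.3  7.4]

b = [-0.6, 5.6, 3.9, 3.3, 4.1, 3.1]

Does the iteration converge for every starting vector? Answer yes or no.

no

Let D = diag(7.6, -6.3, -7.3, -5, -5.5, 7.4); L, U the strict triangles.
Jacobi: T = -D⁻¹(L+U), T[5,0] = -(3)/(7.4) = -0.4054; T[5,5] = 0.
  T[0,:] = [+0.0000 +0.1579 +0.1711 +0.2632 +0.5263 -0.4868]
  T[1,:] = [+0.5873 +0.0000 -0.2063 -0.3333 -0.2857 -0.1905]
  T[2,:] = [+0.2603 -0.3151 +0.0000 +0.4384 -0.4658 -0.1370]
  T[3,:] = [-0.0600 -0.1400 +0.4400 +0.0000 -0.7200 +0.2600]
  T[4,:] = [+0.2000 -0.6364 -0.3273 +0.0545 +0.0000 -0.4000]
  T[5,:] = [-0.4054 -0.4865 -0.2838 -0.1216 -0.3108 +0.0000]
|eigenvalues of T|: 1.1213, 0.6684, 0.6684, 0.6296, 0.3854, 0.3369.
ρ(T) = max|λ| = 1.1213; 1.1213 > 1: divergent.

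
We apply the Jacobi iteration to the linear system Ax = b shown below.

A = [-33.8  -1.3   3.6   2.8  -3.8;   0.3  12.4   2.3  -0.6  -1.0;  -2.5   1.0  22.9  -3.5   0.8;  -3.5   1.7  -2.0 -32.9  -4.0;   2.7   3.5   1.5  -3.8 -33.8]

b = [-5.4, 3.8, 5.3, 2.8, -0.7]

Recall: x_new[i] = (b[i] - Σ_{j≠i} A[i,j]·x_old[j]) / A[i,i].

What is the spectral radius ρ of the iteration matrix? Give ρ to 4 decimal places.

0.2198

Split A = D + L + U, D = diag(-33.8, 12.4, 22.9, -32.9, -33.8).
Jacobi: T = -D⁻¹(L+U), T[3,1] = -(1.7)/(-32.9) = +0.0517; T[3,3] = 0.
  T[0,:] = [+0.0000  -0.0385  +0.1065  +0.0828  -0.1124]
  T[1,:] = [-0.0242  +0.0000  -0.1855  +0.0484  +0.0806]
  T[2,:] = [+0.1092  -0.0437  +0.0000  +0.1528  -0.0349]
  T[3,:] = [-0.1064  +0.0517  -0.0608  +0.0000  -0.1216]
  T[4,:] = [+0.0799  +0.1036  +0.0444  -0.1124  +0.0000]
|roots of det(T-λI)|: 0.2198, 0.1809, 0.1809, 0.0372, 0.0355.
ρ = 0.2198; 0.2198 < 1: convergent.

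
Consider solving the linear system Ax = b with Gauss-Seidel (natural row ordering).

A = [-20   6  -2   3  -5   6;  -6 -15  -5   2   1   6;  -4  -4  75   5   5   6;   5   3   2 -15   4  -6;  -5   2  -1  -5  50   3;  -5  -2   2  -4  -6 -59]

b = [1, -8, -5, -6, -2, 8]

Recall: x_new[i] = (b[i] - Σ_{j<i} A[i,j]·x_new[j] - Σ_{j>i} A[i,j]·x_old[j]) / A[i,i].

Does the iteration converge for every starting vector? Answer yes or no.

Let D = diag(-20, -15, 75, -15, 50, -59); L, U the strict triangles.
Gauss-Seidel: T = -(D+L)⁻¹U, row 0 first, T[0,2] = -(-2)/(-20) = -0.1000; later rows by forward substitution.
  T[0,:] = [+0.0000, +0.3000, -0.1000, +0.1500, -0.2500, +0.3000]
  T[1,:] = [+0.0000, -0.1200, -0.2933, +0.0733, +0.1667, +0.2800]
  T[2,:] = [+0.0000, +0.0096, -0.0210, -0.0548, -0.0711, -0.0491]
  T[3,:] = [+0.0000, +0.0773, -0.0948, +0.0574, +0.2072, -0.2505]
  T[4,:] = [+0.0000, +0.0427, -0.0082, +0.0167, -0.0124, -0.0672]
  T[5,:] = [+0.0000, -0.0306, +0.0250, -0.0226, +0.0003, -0.0128]
moduli |λ_i(T)| = 0.2061, 0.1438, 0.1438, 0.1044, 0.0203, 0.0000.
ρ(T) = max|λ| = 0.2061; 0.2061 < 1: convergent.

yes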